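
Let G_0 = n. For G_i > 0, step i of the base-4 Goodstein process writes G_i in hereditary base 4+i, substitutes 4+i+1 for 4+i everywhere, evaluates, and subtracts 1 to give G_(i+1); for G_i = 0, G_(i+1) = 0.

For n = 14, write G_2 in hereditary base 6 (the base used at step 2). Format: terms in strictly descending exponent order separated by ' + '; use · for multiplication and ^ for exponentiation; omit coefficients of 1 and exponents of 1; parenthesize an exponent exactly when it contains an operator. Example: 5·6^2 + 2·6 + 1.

3·6

G_0 = 14. HB_4(14) = 3·4 + 2. Bump = 17. G_1 = 16.
G_1 = 16. HB_5(16) = 3·5 + 1. Bump = 19. G_2 = 18.
G_2 = 18. HB_6(18) = 3·6. Bump = 21. G_3 = 20.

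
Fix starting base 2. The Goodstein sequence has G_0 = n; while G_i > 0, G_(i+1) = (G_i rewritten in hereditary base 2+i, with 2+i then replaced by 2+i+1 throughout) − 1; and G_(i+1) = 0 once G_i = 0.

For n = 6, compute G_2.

i=0: 6 = 2^2 + 2 (b=2); 2→3: 3^3 + 3 = 30; 30−1 = 29
i=1: 29 = 3^3 + 2 (b=3); 3→4: 4^4 + 2 = 258; 258−1 = 257
i=2: 257 = 4^4 + 1 (b=4); 4→5: 5^5 + 1 = 3126; 3126−1 = 3125

257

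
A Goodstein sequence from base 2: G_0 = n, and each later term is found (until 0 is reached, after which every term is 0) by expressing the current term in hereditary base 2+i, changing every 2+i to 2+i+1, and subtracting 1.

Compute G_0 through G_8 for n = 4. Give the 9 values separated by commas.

G_0=4  [base 2] 2^2  →[2↦3]→  3^3 = 27  −1 ⇒ G_1=26
G_1=26  [base 3] 2·3^2 + 2·3 + 2  →[3↦4]→  2·4^2 + 2·4 + 2 = 42  −1 ⇒ G_2=41
G_2=41  [base 4] 2·4^2 + 2·4 + 1  →[4↦5]→  2·5^2 + 2·5 + 1 = 61  −1 ⇒ G_3=60
G_3=60  [base 5] 2·5^2 + 2·5  →[5↦6]→  2·6^2 + 2·6 = 84  −1 ⇒ G_4=83
G_4=83  [base 6] 2·6^2 + 6 + 5  →[6↦7]→  2·7^2 + 7 + 5 = 110  −1 ⇒ G_5=109
G_5=109  [base 7] 2·7^2 + 7 + 4  →[7↦8]→  2·8^2 + 8 + 4 = 140  −1 ⇒ G_6=139
G_6=139  [base 8] 2·8^2 + 8 + 3  →[8↦9]→  2·9^2 + 9 + 3 = 174  −1 ⇒ G_7=173
G_7=173  [base 9] 2·9^2 + 9 + 2  →[9↦10]→  2·10^2 + 10 + 2 = 212  −1 ⇒ G_8=211

4, 26, 41, 60, 83, 109, 139, 173, 211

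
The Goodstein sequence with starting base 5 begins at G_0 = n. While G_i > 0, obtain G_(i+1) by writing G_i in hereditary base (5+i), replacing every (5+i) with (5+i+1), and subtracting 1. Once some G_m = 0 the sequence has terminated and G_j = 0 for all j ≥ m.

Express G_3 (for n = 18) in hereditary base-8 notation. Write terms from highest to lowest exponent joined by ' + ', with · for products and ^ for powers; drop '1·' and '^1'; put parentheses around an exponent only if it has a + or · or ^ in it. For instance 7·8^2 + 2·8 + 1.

3·8

i=0: 18 = 3·5 + 3 (b=5); 5→6: 3·6 + 3 = 21; 21−1 = 20
i=1: 20 = 3·6 + 2 (b=6); 6→7: 3·7 + 2 = 23; 23−1 = 22
i=2: 22 = 3·7 + 1 (b=7); 7→8: 3·8 + 1 = 25; 25−1 = 24
i=3: 24 = 3·8 (b=8); 8→9: 3·9 = 27; 27−1 = 26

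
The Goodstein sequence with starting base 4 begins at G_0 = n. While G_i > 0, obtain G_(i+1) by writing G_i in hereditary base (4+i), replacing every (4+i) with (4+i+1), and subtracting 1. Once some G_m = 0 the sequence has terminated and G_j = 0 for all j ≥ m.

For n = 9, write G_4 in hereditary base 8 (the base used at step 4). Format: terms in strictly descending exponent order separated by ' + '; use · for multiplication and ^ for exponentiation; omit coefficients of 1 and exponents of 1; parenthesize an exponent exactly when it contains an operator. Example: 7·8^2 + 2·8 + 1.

8 + 3

G_0=9  [base 4] 2·4 + 1  →[4↦5]→  2·5 + 1 = 11  −1 ⇒ G_1=10
G_1=10  [base 5] 2·5  →[5↦6]→  2·6 = 12  −1 ⇒ G_2=11
G_2=11  [base 6] 6 + 5  →[6↦7]→  7 + 5 = 12  −1 ⇒ G_3=11
G_3=11  [base 7] 7 + 4  →[7↦8]→  8 + 4 = 12  −1 ⇒ G_4=11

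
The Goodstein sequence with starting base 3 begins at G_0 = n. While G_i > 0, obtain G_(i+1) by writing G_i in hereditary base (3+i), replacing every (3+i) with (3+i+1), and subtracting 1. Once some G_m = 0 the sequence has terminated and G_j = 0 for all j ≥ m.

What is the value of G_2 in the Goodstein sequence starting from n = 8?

10

[0] 8 ≡ 2·3 + 2 (base 3). Lift 4: 10. −1: 9.
[1] 9 ≡ 2·4 + 1 (base 4). Lift 5: 11. −1: 10.
[2] 10 ≡ 2·5 (base 5). Lift 6: 12. −1: 11.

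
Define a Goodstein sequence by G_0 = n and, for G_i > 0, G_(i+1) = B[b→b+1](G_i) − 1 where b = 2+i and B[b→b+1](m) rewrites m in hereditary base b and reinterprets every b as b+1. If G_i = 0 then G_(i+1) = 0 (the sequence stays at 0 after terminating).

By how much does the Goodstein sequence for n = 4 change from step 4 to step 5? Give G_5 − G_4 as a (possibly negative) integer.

26

[0] 4 ≡ 2^2 (base 2). Lift 3: 27. −1: 26.
[1] 26 ≡ 2·3^2 + 2·3 + 2 (base 3). Lift 4: 42. −1: 41.
[2] 41 ≡ 2·4^2 + 2·4 + 1 (base 4). Lift 5: 61. −1: 60.
[3] 60 ≡ 2·5^2 + 2·5 (base 5). Lift 6: 84. −1: 83.
[4] 83 ≡ 2·6^2 + 6 + 5 (base 6). Lift 7: 110. −1: 109.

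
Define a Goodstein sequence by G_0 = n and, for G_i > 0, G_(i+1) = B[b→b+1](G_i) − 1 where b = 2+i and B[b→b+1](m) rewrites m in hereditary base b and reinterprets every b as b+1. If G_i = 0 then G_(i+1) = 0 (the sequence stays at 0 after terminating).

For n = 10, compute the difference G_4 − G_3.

G_0 = 10. HB_2(10) = 2^(2 + 1) + 2. Bump = 84. G_1 = 83.
G_1 = 83. HB_3(83) = 3^(3 + 1) + 2. Bump = 1026. G_2 = 1025.
G_2 = 1025. HB_4(1025) = 4^(4 + 1) + 1. Bump = 15626. G_3 = 15625.
G_3 = 15625. HB_5(15625) = 5^(5 + 1). Bump = 279936. G_4 = 279935.

264310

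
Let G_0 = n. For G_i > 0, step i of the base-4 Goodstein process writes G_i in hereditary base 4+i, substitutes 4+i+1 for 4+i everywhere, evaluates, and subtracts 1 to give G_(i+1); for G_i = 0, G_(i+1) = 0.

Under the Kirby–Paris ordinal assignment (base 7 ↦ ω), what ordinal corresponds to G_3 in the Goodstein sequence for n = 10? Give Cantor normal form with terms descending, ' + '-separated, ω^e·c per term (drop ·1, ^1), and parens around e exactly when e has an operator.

ω + 6

[0] 10 ≡ 2·4 + 2 (base 4). Lift 5: 12. −1: 11.
[1] 11 ≡ 2·5 + 1 (base 5). Lift 6: 13. −1: 12.
[2] 12 ≡ 2·6 (base 6). Lift 7: 14. −1: 13.
[3] 13 ≡ 7 + 6 (base 7). Lift 8: 14. −1: 13.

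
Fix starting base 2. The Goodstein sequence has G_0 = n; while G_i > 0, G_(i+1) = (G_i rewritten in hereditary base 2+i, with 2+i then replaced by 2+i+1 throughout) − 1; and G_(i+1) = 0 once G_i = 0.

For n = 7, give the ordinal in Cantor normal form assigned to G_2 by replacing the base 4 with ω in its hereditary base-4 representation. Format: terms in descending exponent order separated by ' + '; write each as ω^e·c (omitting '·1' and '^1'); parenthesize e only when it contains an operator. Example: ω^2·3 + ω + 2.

ω^ω + 3

G_0=7  [base 2] 2^2 + 2 + 1  →[2↦3]→  3^3 + 3 + 1 = 31  −1 ⇒ G_1=30
G_1=30  [base 3] 3^3 + 3  →[3↦4]→  4^4 + 4 = 260  −1 ⇒ G_2=259
G_2=259  [base 4] 4^4 + 3  →[4↦5]→  5^5 + 3 = 3128  −1 ⇒ G_3=3127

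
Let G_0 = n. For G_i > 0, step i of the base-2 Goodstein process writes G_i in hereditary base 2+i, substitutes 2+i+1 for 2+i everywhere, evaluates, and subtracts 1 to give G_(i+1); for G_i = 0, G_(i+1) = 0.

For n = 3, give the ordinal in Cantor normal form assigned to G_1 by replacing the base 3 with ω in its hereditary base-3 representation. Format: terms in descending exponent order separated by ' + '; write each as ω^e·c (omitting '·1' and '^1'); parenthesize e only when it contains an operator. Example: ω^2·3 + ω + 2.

ω

3 —HB2→ 2 + 1 —bump→ 3 + 1 = 4 —(−1)→ 3
3 —HB3→ 3 —bump→ 4 = 4 —(−1)→ 3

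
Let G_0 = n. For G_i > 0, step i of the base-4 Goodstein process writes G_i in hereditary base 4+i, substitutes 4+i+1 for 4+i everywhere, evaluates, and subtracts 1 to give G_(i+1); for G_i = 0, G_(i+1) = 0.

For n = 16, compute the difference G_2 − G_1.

16 —HB4→ 4^2 —bump→ 5^2 = 25 —(−1)→ 24
24 —HB5→ 4·5 + 4 —bump→ 4·6 + 4 = 28 —(−1)→ 27

3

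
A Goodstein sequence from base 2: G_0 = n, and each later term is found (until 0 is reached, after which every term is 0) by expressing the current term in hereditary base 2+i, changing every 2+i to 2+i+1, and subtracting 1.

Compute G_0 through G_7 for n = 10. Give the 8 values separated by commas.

10 —HB2→ 2^(2 + 1) + 2 —bump→ 3^(3 + 1) + 3 = 84 —(−1)→ 83
83 —HB3→ 3^(3 + 1) + 2 —bump→ 4^(4 + 1) + 2 = 1026 —(−1)→ 1025
1025 —HB4→ 4^(4 + 1) + 1 —bump→ 5^(5 + 1) + 1 = 15626 —(−1)→ 15625
15625 —HB5→ 5^(5 + 1) —bump→ 6^(6 + 1) = 279936 —(−1)→ 279935
279935 —HB6→ 5·6^6 + 5·6^5 + 5·6^4 + 5·6^3 + 5·6^2 + 5·6 + 5 —bump→ 5·7^7 + 5·7^5 + 5·7^4 + 5·7^3 + 5·7^2 + 5·7 + 5 = 4215755 —(−1)→ 4215754
4215754 —HB7→ 5·7^7 + 5·7^5 + 5·7^4 + 5·7^3 + 5·7^2 + 5·7 + 4 —bump→ 5·8^8 + 5·8^5 + 5·8^4 + 5·8^3 + 5·8^2 + 5·8 + 4 = 84073324 —(−1)→ 84073323
84073323 —HB8→ 5·8^8 + 5·8^5 + 5·8^4 + 5·8^3 + 5·8^2 + 5·8 + 3 —bump→ 5·9^9 + 5·9^5 + 5·9^4 + 5·9^3 + 5·9^2 + 5·9 + 3 = 1937434593 —(−1)→ 1937434592

10, 83, 1025, 15625, 279935, 4215754, 84073323, 1937434592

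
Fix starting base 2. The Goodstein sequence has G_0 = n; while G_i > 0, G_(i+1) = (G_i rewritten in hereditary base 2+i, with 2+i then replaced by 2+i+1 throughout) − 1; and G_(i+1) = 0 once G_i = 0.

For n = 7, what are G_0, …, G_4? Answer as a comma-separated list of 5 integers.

7, 30, 259, 3127, 46657

[0] 7 ≡ 2^2 + 2 + 1 (base 2). Lift 3: 31. −1: 30.
[1] 30 ≡ 3^3 + 3 (base 3). Lift 4: 260. −1: 259.
[2] 259 ≡ 4^4 + 3 (base 4). Lift 5: 3128. −1: 3127.
[3] 3127 ≡ 5^5 + 2 (base 5). Lift 6: 46658. −1: 46657.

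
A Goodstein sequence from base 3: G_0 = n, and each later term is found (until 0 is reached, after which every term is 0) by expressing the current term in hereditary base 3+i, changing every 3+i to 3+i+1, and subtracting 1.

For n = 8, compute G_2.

10

base 3: 8 = 2·3 + 2; at 4: 2·4 + 2 = 10; next = 9
base 4: 9 = 2·4 + 1; at 5: 2·5 + 1 = 11; next = 10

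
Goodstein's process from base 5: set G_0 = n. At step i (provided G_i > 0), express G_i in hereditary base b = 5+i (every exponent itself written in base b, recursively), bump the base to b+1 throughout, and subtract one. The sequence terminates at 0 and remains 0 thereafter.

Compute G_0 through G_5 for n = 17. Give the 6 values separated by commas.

17, 19, 21, 23, 24, 25

(0) 17|_5 = 3·5 + 2 ↦ 3·6 + 2|_6 = 20 ⇒ 19
(1) 19|_6 = 3·6 + 1 ↦ 3·7 + 1|_7 = 22 ⇒ 21
(2) 21|_7 = 3·7 ↦ 3·8|_8 = 24 ⇒ 23
(3) 23|_8 = 2·8 + 7 ↦ 2·9 + 7|_9 = 25 ⇒ 24
(4) 24|_9 = 2·9 + 6 ↦ 2·10 + 6|_10 = 26 ⇒ 25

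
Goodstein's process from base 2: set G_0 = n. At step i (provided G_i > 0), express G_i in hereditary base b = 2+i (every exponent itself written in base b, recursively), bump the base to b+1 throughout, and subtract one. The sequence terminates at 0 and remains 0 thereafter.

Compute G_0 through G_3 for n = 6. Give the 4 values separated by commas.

6, 29, 257, 3125

6 —HB2→ 2^2 + 2 —bump→ 3^3 + 3 = 30 —(−1)→ 29
29 —HB3→ 3^3 + 2 —bump→ 4^4 + 2 = 258 —(−1)→ 257
257 —HB4→ 4^4 + 1 —bump→ 5^5 + 1 = 3126 —(−1)→ 3125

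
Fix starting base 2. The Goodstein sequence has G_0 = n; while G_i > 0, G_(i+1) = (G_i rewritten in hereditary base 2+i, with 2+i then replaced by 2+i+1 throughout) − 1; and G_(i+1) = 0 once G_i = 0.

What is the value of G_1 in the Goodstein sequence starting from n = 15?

111

[0] 15 ≡ 2^(2 + 1) + 2^2 + 2 + 1 (base 2). Lift 3: 112. −1: 111.
[1] 111 ≡ 3^(3 + 1) + 3^3 + 3 (base 3). Lift 4: 1284. −1: 1283.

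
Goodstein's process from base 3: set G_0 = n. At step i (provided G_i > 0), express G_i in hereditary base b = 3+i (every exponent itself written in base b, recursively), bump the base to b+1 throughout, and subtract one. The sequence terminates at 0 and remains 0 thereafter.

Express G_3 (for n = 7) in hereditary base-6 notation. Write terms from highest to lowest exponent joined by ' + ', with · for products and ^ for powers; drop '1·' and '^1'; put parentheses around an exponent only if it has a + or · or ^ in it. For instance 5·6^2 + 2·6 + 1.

(0) 7|_3 = 2·3 + 1 ↦ 2·4 + 1|_4 = 9 ⇒ 8
(1) 8|_4 = 2·4 ↦ 2·5|_5 = 10 ⇒ 9
(2) 9|_5 = 5 + 4 ↦ 6 + 4|_6 = 10 ⇒ 9
(3) 9|_6 = 6 + 3 ↦ 7 + 3|_7 = 10 ⇒ 9

6 + 3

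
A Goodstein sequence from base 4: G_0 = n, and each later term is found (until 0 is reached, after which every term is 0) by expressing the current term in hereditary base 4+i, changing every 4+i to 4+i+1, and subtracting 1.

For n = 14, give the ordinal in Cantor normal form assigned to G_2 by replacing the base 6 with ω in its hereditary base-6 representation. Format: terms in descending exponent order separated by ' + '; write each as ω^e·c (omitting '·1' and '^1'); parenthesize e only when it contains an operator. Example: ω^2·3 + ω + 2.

ω·3

[0] 14 ≡ 3·4 + 2 (base 4). Lift 5: 17. −1: 16.
[1] 16 ≡ 3·5 + 1 (base 5). Lift 6: 19. −1: 18.
[2] 18 ≡ 3·6 (base 6). Lift 7: 21. −1: 20.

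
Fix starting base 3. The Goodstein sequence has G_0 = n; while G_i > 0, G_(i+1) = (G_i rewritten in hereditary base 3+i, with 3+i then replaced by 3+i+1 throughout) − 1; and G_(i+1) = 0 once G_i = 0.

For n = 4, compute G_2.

4

4 —HB3→ 3 + 1 —bump→ 4 + 1 = 5 —(−1)→ 4
4 —HB4→ 4 —bump→ 5 = 5 —(−1)→ 4
4 —HB5→ 4 —bump→ 4 = 4 —(−1)→ 3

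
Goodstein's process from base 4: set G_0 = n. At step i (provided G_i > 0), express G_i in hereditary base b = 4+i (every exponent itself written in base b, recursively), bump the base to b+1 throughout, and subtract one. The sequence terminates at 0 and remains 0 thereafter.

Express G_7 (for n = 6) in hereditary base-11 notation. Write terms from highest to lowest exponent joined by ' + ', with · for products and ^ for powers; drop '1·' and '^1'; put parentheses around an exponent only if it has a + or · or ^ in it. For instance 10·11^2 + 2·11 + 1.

step 0: 6 = 4 + 2; sub 5 for 4: 5 + 2; = 7; G_1 = 7−1 = 6
step 1: 6 = 5 + 1; sub 6 for 5: 6 + 1; = 7; G_2 = 7−1 = 6
step 2: 6 = 6; sub 7 for 6: 7; = 7; G_3 = 7−1 = 6
step 3: 6 = 6; sub 8 for 7: 6; = 6; G_4 = 6−1 = 5
step 4: 5 = 5; sub 9 for 8: 5; = 5; G_5 = 5−1 = 4
step 5: 4 = 4; sub 10 for 9: 4; = 4; G_6 = 4−1 = 3
step 6: 3 = 3; sub 11 for 10: 3; = 3; G_7 = 3−1 = 2
step 7: 2 = 2; sub 12 for 11: 2; = 2; G_8 = 2−1 = 1

2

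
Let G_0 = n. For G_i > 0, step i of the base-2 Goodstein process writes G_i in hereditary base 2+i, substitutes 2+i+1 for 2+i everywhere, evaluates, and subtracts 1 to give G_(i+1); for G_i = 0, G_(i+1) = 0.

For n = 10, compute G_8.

10 —HB2→ 2^(2 + 1) + 2 —bump→ 3^(3 + 1) + 3 = 84 —(−1)→ 83
83 —HB3→ 3^(3 + 1) + 2 —bump→ 4^(4 + 1) + 2 = 1026 —(−1)→ 1025
1025 —HB4→ 4^(4 + 1) + 1 —bump→ 5^(5 + 1) + 1 = 15626 —(−1)→ 15625
15625 —HB5→ 5^(5 + 1) —bump→ 6^(6 + 1) = 279936 —(−1)→ 279935
279935 —HB6→ 5·6^6 + 5·6^5 + 5·6^4 + 5·6^3 + 5·6^2 + 5·6 + 5 —bump→ 5·7^7 + 5·7^5 + 5·7^4 + 5·7^3 + 5·7^2 + 5·7 + 5 = 4215755 —(−1)→ 4215754
4215754 —HB7→ 5·7^7 + 5·7^5 + 5·7^4 + 5·7^3 + 5·7^2 + 5·7 + 4 —bump→ 5·8^8 + 5·8^5 + 5·8^4 + 5·8^3 + 5·8^2 + 5·8 + 4 = 84073324 —(−1)→ 84073323
84073323 —HB8→ 5·8^8 + 5·8^5 + 5·8^4 + 5·8^3 + 5·8^2 + 5·8 + 3 —bump→ 5·9^9 + 5·9^5 + 5·9^4 + 5·9^3 + 5·9^2 + 5·9 + 3 = 1937434593 —(−1)→ 1937434592
1937434592 —HB9→ 5·9^9 + 5·9^5 + 5·9^4 + 5·9^3 + 5·9^2 + 5·9 + 2 —bump→ 5·10^10 + 5·10^5 + 5·10^4 + 5·10^3 + 5·10^2 + 5·10 + 2 = 50000555552 —(−1)→ 50000555551
50000555551 —HB10→ 5·10^10 + 5·10^5 + 5·10^4 + 5·10^3 + 5·10^2 + 5·10 + 1 —bump→ 5·11^11 + 5·11^5 + 5·11^4 + 5·11^3 + 5·11^2 + 5·11 + 1 = 1426559238831 —(−1)→ 1426559238830

50000555551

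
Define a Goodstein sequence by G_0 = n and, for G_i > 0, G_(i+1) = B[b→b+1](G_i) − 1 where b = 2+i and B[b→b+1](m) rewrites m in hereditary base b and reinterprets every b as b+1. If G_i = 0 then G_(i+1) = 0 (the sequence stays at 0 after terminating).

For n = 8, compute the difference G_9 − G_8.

550623341264

G_0 = 8. HB_2(8) = 2^(2 + 1). Bump = 81. G_1 = 80.
G_1 = 80. HB_3(80) = 2·3^3 + 2·3^2 + 2·3 + 2. Bump = 554. G_2 = 553.
G_2 = 553. HB_4(553) = 2·4^4 + 2·4^2 + 2·4 + 1. Bump = 6311. G_3 = 6310.
G_3 = 6310. HB_5(6310) = 2·5^5 + 2·5^2 + 2·5. Bump = 93396. G_4 = 93395.
G_4 = 93395. HB_6(93395) = 2·6^6 + 2·6^2 + 6 + 5. Bump = 1647196. G_5 = 1647195.
G_5 = 1647195. HB_7(1647195) = 2·7^7 + 2·7^2 + 7 + 4. Bump = 33554572. G_6 = 33554571.
G_6 = 33554571. HB_8(33554571) = 2·8^8 + 2·8^2 + 8 + 3. Bump = 774841152. G_7 = 774841151.
G_7 = 774841151. HB_9(774841151) = 2·9^9 + 2·9^2 + 9 + 2. Bump = 20000000212. G_8 = 20000000211.
G_8 = 20000000211. HB_10(20000000211) = 2·10^10 + 2·10^2 + 10 + 1. Bump = 570623341476. G_9 = 570623341475.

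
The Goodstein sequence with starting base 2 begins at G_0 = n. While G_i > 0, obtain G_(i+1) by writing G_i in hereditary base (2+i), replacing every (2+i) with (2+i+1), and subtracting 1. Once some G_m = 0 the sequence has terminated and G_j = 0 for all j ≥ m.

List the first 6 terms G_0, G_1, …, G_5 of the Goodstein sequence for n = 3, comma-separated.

3, 3, 3, 2, 1, 0

(0) 3|_2 = 2 + 1 ↦ 3 + 1|_3 = 4 ⇒ 3
(1) 3|_3 = 3 ↦ 4|_4 = 4 ⇒ 3
(2) 3|_4 = 3 ↦ 3|_5 = 3 ⇒ 2
(3) 2|_5 = 2 ↦ 2|_6 = 2 ⇒ 1
(4) 1|_6 = 1 ↦ 1|_7 = 1 ⇒ 0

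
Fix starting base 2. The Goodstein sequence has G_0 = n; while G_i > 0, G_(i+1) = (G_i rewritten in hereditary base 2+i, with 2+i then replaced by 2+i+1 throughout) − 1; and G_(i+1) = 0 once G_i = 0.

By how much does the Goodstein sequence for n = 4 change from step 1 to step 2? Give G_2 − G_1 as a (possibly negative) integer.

4 —HB2→ 2^2 —bump→ 3^3 = 27 —(−1)→ 26
26 —HB3→ 2·3^2 + 2·3 + 2 —bump→ 2·4^2 + 2·4 + 2 = 42 —(−1)→ 41

15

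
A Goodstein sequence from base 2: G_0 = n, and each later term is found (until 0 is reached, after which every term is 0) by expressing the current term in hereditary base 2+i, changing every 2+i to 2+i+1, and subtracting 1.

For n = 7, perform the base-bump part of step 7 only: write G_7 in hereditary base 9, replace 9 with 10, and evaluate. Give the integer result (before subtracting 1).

G_0=7  [base 2] 2^2 + 2 + 1  →[2↦3]→  3^3 + 3 + 1 = 31  −1 ⇒ G_1=30
G_1=30  [base 3] 3^3 + 3  →[3↦4]→  4^4 + 4 = 260  −1 ⇒ G_2=259
G_2=259  [base 4] 4^4 + 3  →[4↦5]→  5^5 + 3 = 3128  −1 ⇒ G_3=3127
G_3=3127  [base 5] 5^5 + 2  →[5↦6]→  6^6 + 2 = 46658  −1 ⇒ G_4=46657
G_4=46657  [base 6] 6^6 + 1  →[6↦7]→  7^7 + 1 = 823544  −1 ⇒ G_5=823543
G_5=823543  [base 7] 7^7  →[7↦8]→  8^8 = 16777216  −1 ⇒ G_6=16777215
G_6=16777215  [base 8] 7·8^7 + 7·8^6 + 7·8^5 + 7·8^4 + 7·8^3 + 7·8^2 + 7·8 + 7  →[8↦9]→  7·9^7 + 7·9^6 + 7·9^5 + 7·9^4 + 7·9^3 + 7·9^2 + 7·9 + 7 = 37665880  −1 ⇒ G_7=37665879
G_7=37665879  [base 9] 7·9^7 + 7·9^6 + 7·9^5 + 7·9^4 + 7·9^3 + 7·9^2 + 7·9 + 6  →[9↦10]→  7·10^7 + 7·10^6 + 7·10^5 + 7·10^4 + 7·10^3 + 7·10^2 + 7·10 + 6 = 77777776  −1 ⇒ G_8=77777775

77777776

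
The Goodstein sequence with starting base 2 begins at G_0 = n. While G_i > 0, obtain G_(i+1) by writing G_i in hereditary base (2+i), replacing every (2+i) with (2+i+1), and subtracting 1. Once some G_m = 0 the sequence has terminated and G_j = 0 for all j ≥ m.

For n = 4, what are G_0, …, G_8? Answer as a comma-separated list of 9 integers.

[0] 4 ≡ 2^2 (base 2). Lift 3: 27. −1: 26.
[1] 26 ≡ 2·3^2 + 2·3 + 2 (base 3). Lift 4: 42. −1: 41.
[2] 41 ≡ 2·4^2 + 2·4 + 1 (base 4). Lift 5: 61. −1: 60.
[3] 60 ≡ 2·5^2 + 2·5 (base 5). Lift 6: 84. −1: 83.
[4] 83 ≡ 2·6^2 + 6 + 5 (base 6). Lift 7: 110. −1: 109.
[5] 109 ≡ 2·7^2 + 7 + 4 (base 7). Lift 8: 140. −1: 139.
[6] 139 ≡ 2·8^2 + 8 + 3 (base 8). Lift 9: 174. −1: 173.
[7] 173 ≡ 2·9^2 + 9 + 2 (base 9). Lift 10: 212. −1: 211.

4, 26, 41, 60, 83, 109, 139, 173, 211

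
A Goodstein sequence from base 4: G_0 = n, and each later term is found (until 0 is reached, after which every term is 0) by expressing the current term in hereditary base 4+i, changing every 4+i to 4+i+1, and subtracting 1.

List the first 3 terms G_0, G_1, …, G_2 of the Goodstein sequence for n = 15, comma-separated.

15, 17, 19

step 0: 15 = 3·4 + 3; sub 5 for 4: 3·5 + 3; = 18; G_1 = 18−1 = 17
step 1: 17 = 3·5 + 2; sub 6 for 5: 3·6 + 2; = 20; G_2 = 20−1 = 19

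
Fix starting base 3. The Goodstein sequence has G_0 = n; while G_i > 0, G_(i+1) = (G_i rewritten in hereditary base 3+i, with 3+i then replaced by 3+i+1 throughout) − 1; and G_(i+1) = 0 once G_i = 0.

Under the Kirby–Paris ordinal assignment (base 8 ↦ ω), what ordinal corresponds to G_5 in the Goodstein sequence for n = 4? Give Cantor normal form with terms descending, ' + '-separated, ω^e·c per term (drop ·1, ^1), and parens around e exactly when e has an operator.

1

[0] 4 ≡ 3 + 1 (base 3). Lift 4: 5. −1: 4.
[1] 4 ≡ 4 (base 4). Lift 5: 5. −1: 4.
[2] 4 ≡ 4 (base 5). Lift 6: 4. −1: 3.
[3] 3 ≡ 3 (base 6). Lift 7: 3. −1: 2.
[4] 2 ≡ 2 (base 7). Lift 8: 2. −1: 1.
[5] 1 ≡ 1 (base 8). Lift 9: 1. −1: 0.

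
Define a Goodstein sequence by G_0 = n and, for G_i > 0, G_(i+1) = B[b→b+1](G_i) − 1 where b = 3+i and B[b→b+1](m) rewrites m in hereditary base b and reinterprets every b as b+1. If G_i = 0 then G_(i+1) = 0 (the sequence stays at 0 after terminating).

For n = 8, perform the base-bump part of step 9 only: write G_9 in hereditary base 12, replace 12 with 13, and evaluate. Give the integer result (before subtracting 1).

11

8 —HB3→ 2·3 + 2 —bump→ 2·4 + 2 = 10 —(−1)→ 9
9 —HB4→ 2·4 + 1 —bump→ 2·5 + 1 = 11 —(−1)→ 10
10 —HB5→ 2·5 —bump→ 2·6 = 12 —(−1)→ 11
11 —HB6→ 6 + 5 —bump→ 7 + 5 = 12 —(−1)→ 11
11 —HB7→ 7 + 4 —bump→ 8 + 4 = 12 —(−1)→ 11
11 —HB8→ 8 + 3 —bump→ 9 + 3 = 12 —(−1)→ 11
11 —HB9→ 9 + 2 —bump→ 10 + 2 = 12 —(−1)→ 11
11 —HB10→ 10 + 1 —bump→ 11 + 1 = 12 —(−1)→ 11
11 —HB11→ 11 —bump→ 12 = 12 —(−1)→ 11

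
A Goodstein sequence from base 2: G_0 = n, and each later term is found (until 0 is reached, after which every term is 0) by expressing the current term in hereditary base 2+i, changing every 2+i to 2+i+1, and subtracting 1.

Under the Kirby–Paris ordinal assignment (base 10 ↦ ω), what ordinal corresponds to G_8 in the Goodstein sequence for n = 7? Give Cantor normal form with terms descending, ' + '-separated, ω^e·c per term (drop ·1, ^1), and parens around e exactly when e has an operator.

ω^7·7 + ω^6·7 + ω^5·7 + ω^4·7 + ω^3·7 + ω^2·7 + ω·7 + 5

i=0: 7 = 2^2 + 2 + 1 (b=2); 2→3: 3^3 + 3 + 1 = 31; 31−1 = 30
i=1: 30 = 3^3 + 3 (b=3); 3→4: 4^4 + 4 = 260; 260−1 = 259
i=2: 259 = 4^4 + 3 (b=4); 4→5: 5^5 + 3 = 3128; 3128−1 = 3127
i=3: 3127 = 5^5 + 2 (b=5); 5→6: 6^6 + 2 = 46658; 46658−1 = 46657
i=4: 46657 = 6^6 + 1 (b=6); 6→7: 7^7 + 1 = 823544; 823544−1 = 823543
i=5: 823543 = 7^7 (b=7); 7→8: 8^8 = 16777216; 16777216−1 = 16777215
i=6: 16777215 = 7·8^7 + 7·8^6 + 7·8^5 + 7·8^4 + 7·8^3 + 7·8^2 + 7·8 + 7 (b=8); 8→9: 7·9^7 + 7·9^6 + 7·9^5 + 7·9^4 + 7·9^3 + 7·9^2 + 7·9 + 7 = 37665880; 37665880−1 = 37665879
i=7: 37665879 = 7·9^7 + 7·9^6 + 7·9^5 + 7·9^4 + 7·9^3 + 7·9^2 + 7·9 + 6 (b=9); 9→10: 7·10^7 + 7·10^6 + 7·10^5 + 7·10^4 + 7·10^3 + 7·10^2 + 7·10 + 6 = 77777776; 77777776−1 = 77777775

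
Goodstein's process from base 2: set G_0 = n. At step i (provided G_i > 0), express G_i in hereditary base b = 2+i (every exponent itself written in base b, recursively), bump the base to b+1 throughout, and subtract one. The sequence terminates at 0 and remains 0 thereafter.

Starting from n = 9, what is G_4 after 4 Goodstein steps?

i=0: 9 = 2^(2 + 1) + 1 (b=2); 2→3: 3^(3 + 1) + 1 = 82; 82−1 = 81
i=1: 81 = 3^(3 + 1) (b=3); 3→4: 4^(4 + 1) = 1024; 1024−1 = 1023
i=2: 1023 = 3·4^4 + 3·4^3 + 3·4^2 + 3·4 + 3 (b=4); 4→5: 3·5^5 + 3·5^3 + 3·5^2 + 3·5 + 3 = 9843; 9843−1 = 9842
i=3: 9842 = 3·5^5 + 3·5^3 + 3·5^2 + 3·5 + 2 (b=5); 5→6: 3·6^6 + 3·6^3 + 3·6^2 + 3·6 + 2 = 140744; 140744−1 = 140743
i=4: 140743 = 3·6^6 + 3·6^3 + 3·6^2 + 3·6 + 1 (b=6); 6→7: 3·7^7 + 3·7^3 + 3·7^2 + 3·7 + 1 = 2471827; 2471827−1 = 2471826

140743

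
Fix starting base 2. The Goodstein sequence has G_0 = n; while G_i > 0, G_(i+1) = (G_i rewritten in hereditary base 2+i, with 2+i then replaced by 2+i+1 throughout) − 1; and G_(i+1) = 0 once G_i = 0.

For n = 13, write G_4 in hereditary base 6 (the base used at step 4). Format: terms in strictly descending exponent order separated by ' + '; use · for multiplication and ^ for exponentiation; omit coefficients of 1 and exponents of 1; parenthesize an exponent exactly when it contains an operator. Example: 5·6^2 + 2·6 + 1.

G_0 = 13. HB_2(13) = 2^(2 + 1) + 2^2 + 1. Bump = 109. G_1 = 108.
G_1 = 108. HB_3(108) = 3^(3 + 1) + 3^3. Bump = 1280. G_2 = 1279.
G_2 = 1279. HB_4(1279) = 4^(4 + 1) + 3·4^3 + 3·4^2 + 3·4 + 3. Bump = 16093. G_3 = 16092.
G_3 = 16092. HB_5(16092) = 5^(5 + 1) + 3·5^3 + 3·5^2 + 3·5 + 2. Bump = 280712. G_4 = 280711.
G_4 = 280711. HB_6(280711) = 6^(6 + 1) + 3·6^3 + 3·6^2 + 3·6 + 1. Bump = 5765999. G_5 = 5765998.

6^(6 + 1) + 3·6^3 + 3·6^2 + 3·6 + 1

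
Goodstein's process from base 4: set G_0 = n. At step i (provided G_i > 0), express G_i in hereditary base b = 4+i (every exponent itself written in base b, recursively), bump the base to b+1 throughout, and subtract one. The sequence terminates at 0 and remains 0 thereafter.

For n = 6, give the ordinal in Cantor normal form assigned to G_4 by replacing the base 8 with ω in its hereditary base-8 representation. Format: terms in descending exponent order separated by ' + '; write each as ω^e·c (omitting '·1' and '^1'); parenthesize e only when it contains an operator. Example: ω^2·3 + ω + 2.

G_0=6  [base 4] 4 + 2  →[4↦5]→  5 + 2 = 7  −1 ⇒ G_1=6
G_1=6  [base 5] 5 + 1  →[5↦6]→  6 + 1 = 7  −1 ⇒ G_2=6
G_2=6  [base 6] 6  →[6↦7]→  7 = 7  −1 ⇒ G_3=6
G_3=6  [base 7] 6  →[7↦8]→  6 = 6  −1 ⇒ G_4=5
G_4=5  [base 8] 5  →[8↦9]→  5 = 5  −1 ⇒ G_5=4

5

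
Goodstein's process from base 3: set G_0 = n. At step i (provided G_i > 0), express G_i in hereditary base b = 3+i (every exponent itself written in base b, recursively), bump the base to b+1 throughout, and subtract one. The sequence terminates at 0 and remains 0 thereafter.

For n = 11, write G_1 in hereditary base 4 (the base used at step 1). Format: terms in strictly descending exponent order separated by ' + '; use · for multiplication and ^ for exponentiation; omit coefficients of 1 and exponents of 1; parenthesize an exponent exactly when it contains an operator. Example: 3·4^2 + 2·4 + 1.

4^2 + 1

G_0 = 11. HB_3(11) = 3^2 + 2. Bump = 18. G_1 = 17.
G_1 = 17. HB_4(17) = 4^2 + 1. Bump = 26. G_2 = 25.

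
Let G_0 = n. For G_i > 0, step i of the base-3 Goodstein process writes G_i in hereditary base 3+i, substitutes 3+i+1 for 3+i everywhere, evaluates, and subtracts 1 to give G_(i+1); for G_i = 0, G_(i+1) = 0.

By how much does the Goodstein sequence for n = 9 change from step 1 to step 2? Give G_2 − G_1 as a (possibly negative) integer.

2

G_0=9  [base 3] 3^2  →[3↦4]→  4^2 = 16  −1 ⇒ G_1=15
G_1=15  [base 4] 3·4 + 3  →[4↦5]→  3·5 + 3 = 18  −1 ⇒ G_2=17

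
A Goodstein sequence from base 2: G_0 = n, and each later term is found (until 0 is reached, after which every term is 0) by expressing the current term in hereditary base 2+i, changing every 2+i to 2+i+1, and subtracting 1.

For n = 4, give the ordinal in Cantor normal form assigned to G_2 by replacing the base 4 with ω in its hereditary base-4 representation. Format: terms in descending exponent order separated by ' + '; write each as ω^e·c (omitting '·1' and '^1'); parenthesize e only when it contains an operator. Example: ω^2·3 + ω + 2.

[0] 4 ≡ 2^2 (base 2). Lift 3: 27. −1: 26.
[1] 26 ≡ 2·3^2 + 2·3 + 2 (base 3). Lift 4: 42. −1: 41.
[2] 41 ≡ 2·4^2 + 2·4 + 1 (base 4). Lift 5: 61. −1: 60.

ω^2·2 + ω·2 + 1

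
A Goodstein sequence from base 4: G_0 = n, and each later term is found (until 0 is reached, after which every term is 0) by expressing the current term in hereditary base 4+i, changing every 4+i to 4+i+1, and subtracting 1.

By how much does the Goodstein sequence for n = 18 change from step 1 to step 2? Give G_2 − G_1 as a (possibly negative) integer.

10

(0) 18|_4 = 4^2 + 2 ↦ 5^2 + 2|_5 = 27 ⇒ 26
(1) 26|_5 = 5^2 + 1 ↦ 6^2 + 1|_6 = 37 ⇒ 36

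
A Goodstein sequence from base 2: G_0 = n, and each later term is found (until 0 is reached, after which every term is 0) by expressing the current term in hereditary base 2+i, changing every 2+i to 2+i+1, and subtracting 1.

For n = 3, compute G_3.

i=0: 3 = 2 + 1 (b=2); 2→3: 3 + 1 = 4; 4−1 = 3
i=1: 3 = 3 (b=3); 3→4: 4 = 4; 4−1 = 3
i=2: 3 = 3 (b=4); 4→5: 3 = 3; 3−1 = 2
i=3: 2 = 2 (b=5); 5→6: 2 = 2; 2−1 = 1

2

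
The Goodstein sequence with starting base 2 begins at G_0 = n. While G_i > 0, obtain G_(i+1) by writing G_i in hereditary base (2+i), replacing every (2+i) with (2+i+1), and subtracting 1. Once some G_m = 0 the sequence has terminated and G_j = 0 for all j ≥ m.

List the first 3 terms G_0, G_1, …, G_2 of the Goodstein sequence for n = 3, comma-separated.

3, 3, 3

G_0 = 3. HB_2(3) = 2 + 1. Bump = 4. G_1 = 3.
G_1 = 3. HB_3(3) = 3. Bump = 4. G_2 = 3.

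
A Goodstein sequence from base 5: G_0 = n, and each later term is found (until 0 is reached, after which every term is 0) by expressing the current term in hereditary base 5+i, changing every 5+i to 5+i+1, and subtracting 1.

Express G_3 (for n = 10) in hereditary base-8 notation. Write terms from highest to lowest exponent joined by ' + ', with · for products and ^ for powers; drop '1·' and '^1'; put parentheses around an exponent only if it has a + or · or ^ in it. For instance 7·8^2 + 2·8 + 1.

8 + 3

i=0: 10 = 2·5 (b=5); 5→6: 2·6 = 12; 12−1 = 11
i=1: 11 = 6 + 5 (b=6); 6→7: 7 + 5 = 12; 12−1 = 11
i=2: 11 = 7 + 4 (b=7); 7→8: 8 + 4 = 12; 12−1 = 11
i=3: 11 = 8 + 3 (b=8); 8→9: 9 + 3 = 12; 12−1 = 11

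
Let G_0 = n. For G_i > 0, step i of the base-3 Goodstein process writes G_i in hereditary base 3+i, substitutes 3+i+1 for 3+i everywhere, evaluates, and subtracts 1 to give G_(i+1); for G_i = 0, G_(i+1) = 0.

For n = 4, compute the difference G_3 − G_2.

[0] 4 ≡ 3 + 1 (base 3). Lift 4: 5. −1: 4.
[1] 4 ≡ 4 (base 4). Lift 5: 5. −1: 4.
[2] 4 ≡ 4 (base 5). Lift 6: 4. −1: 3.

-1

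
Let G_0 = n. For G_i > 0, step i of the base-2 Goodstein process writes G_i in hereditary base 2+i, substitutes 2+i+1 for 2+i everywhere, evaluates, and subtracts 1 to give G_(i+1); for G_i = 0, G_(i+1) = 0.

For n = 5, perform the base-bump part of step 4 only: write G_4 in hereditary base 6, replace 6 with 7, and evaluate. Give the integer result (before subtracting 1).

1198

G_0=5  [base 2] 2^2 + 1  →[2↦3]→  3^3 + 1 = 28  −1 ⇒ G_1=27
G_1=27  [base 3] 3^3  →[3↦4]→  4^4 = 256  −1 ⇒ G_2=255
G_2=255  [base 4] 3·4^3 + 3·4^2 + 3·4 + 3  →[4↦5]→  3·5^3 + 3·5^2 + 3·5 + 3 = 468  −1 ⇒ G_3=467
G_3=467  [base 5] 3·5^3 + 3·5^2 + 3·5 + 2  →[5↦6]→  3·6^3 + 3·6^2 + 3·6 + 2 = 776  −1 ⇒ G_4=775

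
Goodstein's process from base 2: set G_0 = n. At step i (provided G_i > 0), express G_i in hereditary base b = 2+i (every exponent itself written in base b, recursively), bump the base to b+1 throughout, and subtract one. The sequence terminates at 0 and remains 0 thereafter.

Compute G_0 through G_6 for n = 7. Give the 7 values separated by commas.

7, 30, 259, 3127, 46657, 823543, 16777215

[0] 7 ≡ 2^2 + 2 + 1 (base 2). Lift 3: 31. −1: 30.
[1] 30 ≡ 3^3 + 3 (base 3). Lift 4: 260. −1: 259.
[2] 259 ≡ 4^4 + 3 (base 4). Lift 5: 3128. −1: 3127.
[3] 3127 ≡ 5^5 + 2 (base 5). Lift 6: 46658. −1: 46657.
[4] 46657 ≡ 6^6 + 1 (base 6). Lift 7: 823544. −1: 823543.
[5] 823543 ≡ 7^7 (base 7). Lift 8: 16777216. −1: 16777215.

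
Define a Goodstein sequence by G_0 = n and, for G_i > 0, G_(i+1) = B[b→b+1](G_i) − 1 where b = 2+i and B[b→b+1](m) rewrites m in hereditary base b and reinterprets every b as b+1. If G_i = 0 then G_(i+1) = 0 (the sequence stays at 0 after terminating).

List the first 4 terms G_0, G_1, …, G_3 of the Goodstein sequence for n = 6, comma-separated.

6, 29, 257, 3125

i=0: 6 = 2^2 + 2 (b=2); 2→3: 3^3 + 3 = 30; 30−1 = 29
i=1: 29 = 3^3 + 2 (b=3); 3→4: 4^4 + 2 = 258; 258−1 = 257
i=2: 257 = 4^4 + 1 (b=4); 4→5: 5^5 + 1 = 3126; 3126−1 = 3125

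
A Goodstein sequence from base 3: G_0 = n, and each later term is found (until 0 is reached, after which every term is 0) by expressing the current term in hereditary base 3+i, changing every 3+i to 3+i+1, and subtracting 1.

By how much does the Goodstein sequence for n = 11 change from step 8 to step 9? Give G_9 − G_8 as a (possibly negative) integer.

4

base 3: 11 = 3^2 + 2; at 4: 4^2 + 2 = 18; next = 17
base 4: 17 = 4^2 + 1; at 5: 5^2 + 1 = 26; next = 25
base 5: 25 = 5^2; at 6: 6^2 = 36; next = 35
base 6: 35 = 5·6 + 5; at 7: 5·7 + 5 = 40; next = 39
base 7: 39 = 5·7 + 4; at 8: 5·8 + 4 = 44; next = 43
base 8: 43 = 5·8 + 3; at 9: 5·9 + 3 = 48; next = 47
base 9: 47 = 5·9 + 2; at 10: 5·10 + 2 = 52; next = 51
base 10: 51 = 5·10 + 1; at 11: 5·11 + 1 = 56; next = 55
base 11: 55 = 5·11; at 12: 5·12 = 60; next = 59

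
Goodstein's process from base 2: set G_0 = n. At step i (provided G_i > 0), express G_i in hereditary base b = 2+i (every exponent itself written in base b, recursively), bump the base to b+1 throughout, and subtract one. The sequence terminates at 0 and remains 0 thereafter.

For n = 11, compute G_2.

G_0=11  [base 2] 2^(2 + 1) + 2 + 1  →[2↦3]→  3^(3 + 1) + 3 + 1 = 85  −1 ⇒ G_1=84
G_1=84  [base 3] 3^(3 + 1) + 3  →[3↦4]→  4^(4 + 1) + 4 = 1028  −1 ⇒ G_2=1027

1027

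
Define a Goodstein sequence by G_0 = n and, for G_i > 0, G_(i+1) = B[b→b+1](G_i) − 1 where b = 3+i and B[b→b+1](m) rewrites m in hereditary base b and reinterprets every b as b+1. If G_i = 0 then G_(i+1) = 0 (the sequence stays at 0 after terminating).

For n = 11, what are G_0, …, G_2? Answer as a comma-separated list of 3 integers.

11, 17, 25

11 —HB3→ 3^2 + 2 —bump→ 4^2 + 2 = 18 —(−1)→ 17
17 —HB4→ 4^2 + 1 —bump→ 5^2 + 1 = 26 —(−1)→ 25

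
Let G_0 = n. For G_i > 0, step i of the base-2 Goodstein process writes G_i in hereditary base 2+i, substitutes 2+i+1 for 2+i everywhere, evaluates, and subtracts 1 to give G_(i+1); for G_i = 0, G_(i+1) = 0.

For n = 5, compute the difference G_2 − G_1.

228

base 2: 5 = 2^2 + 1; at 3: 3^3 + 1 = 28; next = 27
base 3: 27 = 3^3; at 4: 4^4 = 256; next = 255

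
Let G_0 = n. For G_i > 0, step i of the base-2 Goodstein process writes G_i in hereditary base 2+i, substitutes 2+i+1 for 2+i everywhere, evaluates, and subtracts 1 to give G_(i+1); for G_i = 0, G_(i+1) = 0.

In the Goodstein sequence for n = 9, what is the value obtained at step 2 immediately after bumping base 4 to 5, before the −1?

G_0=9  [base 2] 2^(2 + 1) + 1  →[2↦3]→  3^(3 + 1) + 1 = 82  −1 ⇒ G_1=81
G_1=81  [base 3] 3^(3 + 1)  →[3↦4]→  4^(4 + 1) = 1024  −1 ⇒ G_2=1023

9843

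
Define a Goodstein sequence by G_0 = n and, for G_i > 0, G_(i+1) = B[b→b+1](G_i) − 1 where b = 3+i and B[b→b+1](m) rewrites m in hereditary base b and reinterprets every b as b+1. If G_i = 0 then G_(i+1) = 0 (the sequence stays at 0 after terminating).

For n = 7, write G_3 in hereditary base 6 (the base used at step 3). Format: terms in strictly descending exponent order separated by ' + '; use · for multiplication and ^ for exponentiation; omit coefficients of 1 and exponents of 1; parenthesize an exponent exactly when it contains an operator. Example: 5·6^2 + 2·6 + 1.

6 + 3

G_0=7  [base 3] 2·3 + 1  →[3↦4]→  2·4 + 1 = 9  −1 ⇒ G_1=8
G_1=8  [base 4] 2·4  →[4↦5]→  2·5 = 10  −1 ⇒ G_2=9
G_2=9  [base 5] 5 + 4  →[5↦6]→  6 + 4 = 10  −1 ⇒ G_3=9
G_3=9  [base 6] 6 + 3  →[6↦7]→  7 + 3 = 10  −1 ⇒ G_4=9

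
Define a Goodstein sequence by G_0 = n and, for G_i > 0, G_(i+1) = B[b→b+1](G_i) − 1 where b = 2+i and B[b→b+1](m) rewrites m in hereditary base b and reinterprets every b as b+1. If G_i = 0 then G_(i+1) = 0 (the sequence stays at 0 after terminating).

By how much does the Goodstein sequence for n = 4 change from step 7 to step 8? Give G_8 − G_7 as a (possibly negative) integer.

38

G_0=4  [base 2] 2^2  →[2↦3]→  3^3 = 27  −1 ⇒ G_1=26
G_1=26  [base 3] 2·3^2 + 2·3 + 2  →[3↦4]→  2·4^2 + 2·4 + 2 = 42  −1 ⇒ G_2=41
G_2=41  [base 4] 2·4^2 + 2·4 + 1  →[4↦5]→  2·5^2 + 2·5 + 1 = 61  −1 ⇒ G_3=60
G_3=60  [base 5] 2·5^2 + 2·5  →[5↦6]→  2·6^2 + 2·6 = 84  −1 ⇒ G_4=83
G_4=83  [base 6] 2·6^2 + 6 + 5  →[6↦7]→  2·7^2 + 7 + 5 = 110  −1 ⇒ G_5=109
G_5=109  [base 7] 2·7^2 + 7 + 4  →[7↦8]→  2·8^2 + 8 + 4 = 140  −1 ⇒ G_6=139
G_6=139  [base 8] 2·8^2 + 8 + 3  →[8↦9]→  2·9^2 + 9 + 3 = 174  −1 ⇒ G_7=173
G_7=173  [base 9] 2·9^2 + 9 + 2  →[9↦10]→  2·10^2 + 10 + 2 = 212  −1 ⇒ G_8=211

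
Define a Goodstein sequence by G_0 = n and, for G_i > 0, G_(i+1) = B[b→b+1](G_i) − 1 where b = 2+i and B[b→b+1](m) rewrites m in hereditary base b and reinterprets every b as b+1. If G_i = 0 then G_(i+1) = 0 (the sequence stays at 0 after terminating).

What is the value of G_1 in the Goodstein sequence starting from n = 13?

108

13 —HB2→ 2^(2 + 1) + 2^2 + 1 —bump→ 3^(3 + 1) + 3^3 + 1 = 109 —(−1)→ 108
108 —HB3→ 3^(3 + 1) + 3^3 —bump→ 4^(4 + 1) + 4^4 = 1280 —(−1)→ 1279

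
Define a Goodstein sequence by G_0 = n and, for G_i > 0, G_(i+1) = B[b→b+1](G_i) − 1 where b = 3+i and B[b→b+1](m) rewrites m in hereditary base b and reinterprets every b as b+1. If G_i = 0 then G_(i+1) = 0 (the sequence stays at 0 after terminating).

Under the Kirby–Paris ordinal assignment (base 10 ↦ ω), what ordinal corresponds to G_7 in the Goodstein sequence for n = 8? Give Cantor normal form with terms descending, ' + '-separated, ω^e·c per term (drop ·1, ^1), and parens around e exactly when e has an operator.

step 0: 8 = 2·3 + 2; sub 4 for 3: 2·4 + 2; = 10; G_1 = 10−1 = 9
step 1: 9 = 2·4 + 1; sub 5 for 4: 2·5 + 1; = 11; G_2 = 11−1 = 10
step 2: 10 = 2·5; sub 6 for 5: 2·6; = 12; G_3 = 12−1 = 11
step 3: 11 = 6 + 5; sub 7 for 6: 7 + 5; = 12; G_4 = 12−1 = 11
step 4: 11 = 7 + 4; sub 8 for 7: 8 + 4; = 12; G_5 = 12−1 = 11
step 5: 11 = 8 + 3; sub 9 for 8: 9 + 3; = 12; G_6 = 12−1 = 11
step 6: 11 = 9 + 2; sub 10 for 9: 10 + 2; = 12; G_7 = 12−1 = 11
step 7: 11 = 10 + 1; sub 11 for 10: 11 + 1; = 12; G_8 = 12−1 = 11

ω + 1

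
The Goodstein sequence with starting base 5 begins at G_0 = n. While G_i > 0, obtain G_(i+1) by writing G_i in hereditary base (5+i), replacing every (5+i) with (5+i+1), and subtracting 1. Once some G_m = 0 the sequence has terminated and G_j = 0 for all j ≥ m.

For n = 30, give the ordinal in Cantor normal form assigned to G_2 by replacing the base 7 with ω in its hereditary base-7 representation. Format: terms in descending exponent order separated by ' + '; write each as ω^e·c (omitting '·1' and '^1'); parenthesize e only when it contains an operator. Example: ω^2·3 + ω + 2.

ω^2 + 4

i=0: 30 = 5^2 + 5 (b=5); 5→6: 6^2 + 6 = 42; 42−1 = 41
i=1: 41 = 6^2 + 5 (b=6); 6→7: 7^2 + 5 = 54; 54−1 = 53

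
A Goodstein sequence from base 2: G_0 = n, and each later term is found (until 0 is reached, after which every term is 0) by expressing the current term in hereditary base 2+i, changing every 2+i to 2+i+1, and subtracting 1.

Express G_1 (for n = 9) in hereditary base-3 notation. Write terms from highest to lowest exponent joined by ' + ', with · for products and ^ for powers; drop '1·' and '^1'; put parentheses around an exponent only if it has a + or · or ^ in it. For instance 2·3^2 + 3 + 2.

3^(3 + 1)

base 2: 9 = 2^(2 + 1) + 1; at 3: 3^(3 + 1) + 1 = 82; next = 81
base 3: 81 = 3^(3 + 1); at 4: 4^(4 + 1) = 1024; next = 1023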